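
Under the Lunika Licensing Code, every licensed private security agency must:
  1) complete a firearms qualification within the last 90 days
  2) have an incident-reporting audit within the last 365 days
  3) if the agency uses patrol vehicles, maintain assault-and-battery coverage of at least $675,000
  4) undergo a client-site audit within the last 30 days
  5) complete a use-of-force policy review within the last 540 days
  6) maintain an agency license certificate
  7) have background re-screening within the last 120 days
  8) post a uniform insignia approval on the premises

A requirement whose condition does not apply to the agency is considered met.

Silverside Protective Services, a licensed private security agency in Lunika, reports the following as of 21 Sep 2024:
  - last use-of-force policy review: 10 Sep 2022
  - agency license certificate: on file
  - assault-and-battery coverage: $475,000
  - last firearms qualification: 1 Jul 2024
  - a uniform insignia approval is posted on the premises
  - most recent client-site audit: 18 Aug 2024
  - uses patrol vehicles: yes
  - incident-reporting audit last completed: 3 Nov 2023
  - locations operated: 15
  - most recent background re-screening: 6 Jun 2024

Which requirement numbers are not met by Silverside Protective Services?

3, 4, 5

1. firearms qualification 82 days ago vs limit 90 → met
2. incident-reporting audit 323 days ago vs limit 365 → met
3. condition 'uses patrol vehicles' holds; assault-and-battery coverage $475,000 < $675,000 → not met
4. client-site audit 34 days ago vs limit 30 → not met
5. use-of-force policy review 742 days ago vs limit 540 → not met
6. agency license certificate present → met
7. background re-screening 107 days ago vs limit 120 → met
8. uniform insignia approval present → met
Not met: 3, 4, 5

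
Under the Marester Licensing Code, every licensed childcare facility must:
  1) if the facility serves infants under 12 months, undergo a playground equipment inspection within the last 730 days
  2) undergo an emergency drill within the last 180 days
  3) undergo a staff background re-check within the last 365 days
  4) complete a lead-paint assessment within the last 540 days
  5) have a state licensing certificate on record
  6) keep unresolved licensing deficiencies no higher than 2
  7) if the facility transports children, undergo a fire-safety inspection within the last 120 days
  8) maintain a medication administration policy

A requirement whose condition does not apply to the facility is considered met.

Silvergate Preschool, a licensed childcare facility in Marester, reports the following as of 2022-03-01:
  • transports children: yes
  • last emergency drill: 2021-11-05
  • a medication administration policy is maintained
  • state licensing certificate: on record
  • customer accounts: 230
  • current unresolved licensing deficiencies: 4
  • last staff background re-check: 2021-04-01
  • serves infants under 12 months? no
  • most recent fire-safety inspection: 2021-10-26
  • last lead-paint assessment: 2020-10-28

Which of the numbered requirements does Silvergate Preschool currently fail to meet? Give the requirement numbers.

6, 7

1. condition 'serves infants under 12 months' does not hold → requirement n/a → met
2. emergency drill 116 days ago vs limit 180 → met
3. staff background re-check 334 days ago vs limit 365 → met
4. lead-paint assessment 489 days ago vs limit 540 → met
5. state licensing certificate present → met
6. unresolved licensing deficiencies 4 > 2 → not met
7. condition 'transports children' holds; fire-safety inspection 126 days ago vs limit 120 → not met
8. medication administration policy present → met
Not met: 6, 7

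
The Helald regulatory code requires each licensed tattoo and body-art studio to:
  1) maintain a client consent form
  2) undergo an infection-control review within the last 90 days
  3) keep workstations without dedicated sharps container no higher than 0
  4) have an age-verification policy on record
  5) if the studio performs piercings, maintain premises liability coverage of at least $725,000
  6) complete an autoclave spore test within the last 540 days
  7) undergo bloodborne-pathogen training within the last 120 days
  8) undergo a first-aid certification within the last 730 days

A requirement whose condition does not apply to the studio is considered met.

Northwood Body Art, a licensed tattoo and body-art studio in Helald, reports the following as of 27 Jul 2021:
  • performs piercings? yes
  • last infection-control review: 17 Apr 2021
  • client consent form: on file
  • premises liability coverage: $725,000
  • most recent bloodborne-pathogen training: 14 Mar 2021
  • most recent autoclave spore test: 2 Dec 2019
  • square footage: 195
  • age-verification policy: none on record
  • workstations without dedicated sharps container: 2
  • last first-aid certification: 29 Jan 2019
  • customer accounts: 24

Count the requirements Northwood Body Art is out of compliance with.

6

1. client consent form present → met
2. infection-control review 101 days ago vs limit 90 → not met
3. workstations without dedicated sharps container 2 > 0 → not met
4. age-verification policy absent → not met
5. condition 'performs piercings' holds; premises liability coverage $725,000 ≥ $725,000 → met
6. autoclave spore test 603 days ago vs limit 540 → not met
7. bloodborne-pathogen training 135 days ago vs limit 120 → not met
8. first-aid certification 910 days ago vs limit 730 → not met
Not met: 6 of 8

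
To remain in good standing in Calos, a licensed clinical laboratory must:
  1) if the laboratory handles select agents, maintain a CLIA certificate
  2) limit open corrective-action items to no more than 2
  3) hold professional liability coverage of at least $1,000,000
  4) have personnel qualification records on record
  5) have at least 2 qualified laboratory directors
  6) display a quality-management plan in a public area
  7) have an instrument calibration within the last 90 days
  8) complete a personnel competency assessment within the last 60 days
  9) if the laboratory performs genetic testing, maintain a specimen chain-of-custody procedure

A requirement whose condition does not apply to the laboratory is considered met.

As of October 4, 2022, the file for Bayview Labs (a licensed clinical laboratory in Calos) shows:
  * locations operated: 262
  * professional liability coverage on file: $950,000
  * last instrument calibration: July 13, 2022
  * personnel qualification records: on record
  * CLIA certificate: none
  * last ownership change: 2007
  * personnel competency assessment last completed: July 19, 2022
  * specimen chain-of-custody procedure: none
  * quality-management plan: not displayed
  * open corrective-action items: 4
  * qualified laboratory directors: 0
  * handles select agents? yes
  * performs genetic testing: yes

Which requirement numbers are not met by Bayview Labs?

1, 2, 3, 5, 6, 8, 9

1. condition 'handles select agents' holds; CLIA certificate absent → not met
2. open corrective-action items 4 > 2 → not met
3. professional liability coverage $950,000 < $1,000,000 → not met
4. personnel qualification records present → met
5. qualified laboratory directors 0 < 2 → not met
6. quality-management plan absent → not met
7. instrument calibration 83 days ago vs limit 90 → met
8. personnel competency assessment 77 days ago vs limit 60 → not met
9. condition 'performs genetic testing' holds; specimen chain-of-custody procedure absent → not met
Not met: 1, 2, 3, 5, 6, 8, 9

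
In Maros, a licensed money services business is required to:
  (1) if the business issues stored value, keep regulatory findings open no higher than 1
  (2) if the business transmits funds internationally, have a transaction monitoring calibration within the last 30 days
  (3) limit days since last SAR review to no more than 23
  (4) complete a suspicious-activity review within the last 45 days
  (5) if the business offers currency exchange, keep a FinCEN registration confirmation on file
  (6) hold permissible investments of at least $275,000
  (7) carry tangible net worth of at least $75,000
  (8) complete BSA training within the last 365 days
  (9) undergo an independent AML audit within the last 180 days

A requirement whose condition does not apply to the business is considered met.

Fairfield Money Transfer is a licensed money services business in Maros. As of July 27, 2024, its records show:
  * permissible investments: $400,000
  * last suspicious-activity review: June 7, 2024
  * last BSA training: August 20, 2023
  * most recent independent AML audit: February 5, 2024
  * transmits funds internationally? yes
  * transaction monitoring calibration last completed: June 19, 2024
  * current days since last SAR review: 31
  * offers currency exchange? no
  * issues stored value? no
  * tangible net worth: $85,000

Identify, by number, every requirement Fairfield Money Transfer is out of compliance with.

2, 3, 4

1. condition 'issues stored value' does not hold → requirement n/a → met
2. condition 'transmits funds internationally' holds; transaction monitoring calibration 38 days ago vs limit 30 → not met
3. days since last SAR review 31 > 23 → not met
4. suspicious-activity review 50 days ago vs limit 45 → not met
5. condition 'offers currency exchange' does not hold → requirement n/a → met
6. permissible investments $400,000 ≥ $275,000 → met
7. tangible net worth $85,000 ≥ $75,000 → met
8. BSA training 342 days ago vs limit 365 → met
9. independent AML audit 173 days ago vs limit 180 → met
Not met: 2, 3, 4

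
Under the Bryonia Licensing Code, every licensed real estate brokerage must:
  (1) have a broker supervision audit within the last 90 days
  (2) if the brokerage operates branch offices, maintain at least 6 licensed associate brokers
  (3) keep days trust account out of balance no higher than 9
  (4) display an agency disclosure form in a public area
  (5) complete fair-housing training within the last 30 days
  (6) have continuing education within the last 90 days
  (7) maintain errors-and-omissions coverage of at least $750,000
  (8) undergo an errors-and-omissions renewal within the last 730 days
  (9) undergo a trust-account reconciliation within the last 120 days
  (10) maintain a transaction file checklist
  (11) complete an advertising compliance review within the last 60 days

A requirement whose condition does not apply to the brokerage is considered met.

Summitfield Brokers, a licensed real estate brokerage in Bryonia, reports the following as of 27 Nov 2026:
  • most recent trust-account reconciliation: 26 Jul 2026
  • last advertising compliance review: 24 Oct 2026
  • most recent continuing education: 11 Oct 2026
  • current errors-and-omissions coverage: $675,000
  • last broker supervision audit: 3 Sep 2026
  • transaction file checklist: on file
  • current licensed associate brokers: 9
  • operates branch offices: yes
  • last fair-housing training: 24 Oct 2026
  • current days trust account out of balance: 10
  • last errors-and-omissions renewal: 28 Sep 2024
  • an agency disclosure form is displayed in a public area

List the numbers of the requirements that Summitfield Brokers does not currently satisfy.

3, 5, 7, 8, 9

1. broker supervision audit 85 days ago vs limit 90 → met
2. condition 'operates branch offices' holds; licensed associate brokers 9 ≥ 6 → met
3. days trust account out of balance 10 > 9 → not met
4. agency disclosure form present → met
5. fair-housing training 34 days ago vs limit 30 → not met
6. continuing education 47 days ago vs limit 90 → met
7. errors-and-omissions coverage $675,000 < $750,000 → not met
8. errors-and-omissions renewal 790 days ago vs limit 730 → not met
9. trust-account reconciliation 124 days ago vs limit 120 → not met
10. transaction file checklist present → met
11. advertising compliance review 34 days ago vs limit 60 → met
Not met: 3, 5, 7, 8, 9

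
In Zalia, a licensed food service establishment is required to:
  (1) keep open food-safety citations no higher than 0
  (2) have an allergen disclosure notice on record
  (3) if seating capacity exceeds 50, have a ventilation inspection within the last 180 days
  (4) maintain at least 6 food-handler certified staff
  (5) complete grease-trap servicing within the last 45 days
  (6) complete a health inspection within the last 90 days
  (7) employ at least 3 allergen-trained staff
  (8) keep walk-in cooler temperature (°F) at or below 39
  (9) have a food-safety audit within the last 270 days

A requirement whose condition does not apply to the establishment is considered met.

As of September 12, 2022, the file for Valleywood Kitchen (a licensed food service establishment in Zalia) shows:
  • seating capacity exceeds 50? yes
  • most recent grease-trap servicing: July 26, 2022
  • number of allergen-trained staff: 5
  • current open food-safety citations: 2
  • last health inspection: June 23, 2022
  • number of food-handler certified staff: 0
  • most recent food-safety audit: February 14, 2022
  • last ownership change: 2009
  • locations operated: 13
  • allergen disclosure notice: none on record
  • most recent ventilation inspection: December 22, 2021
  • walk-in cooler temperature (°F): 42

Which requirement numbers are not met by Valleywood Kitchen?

1. open food-safety citations 2 > 0 → not met
2. allergen disclosure notice absent → not met
3. condition 'seating capacity exceeds 50' holds; ventilation inspection 264 days ago vs limit 180 → not met
4. food-handler certified staff 0 < 6 → not met
5. grease-trap servicing 48 days ago vs limit 45 → not met
6. health inspection 81 days ago vs limit 90 → met
7. allergen-trained staff 5 ≥ 3 → met
8. walk-in cooler temperature (°F) 42 > 39 → not met
9. food-safety audit 210 days ago vs limit 270 → met
Not met: 1, 2, 3, 4, 5, 8

1, 2, 3, 4, 5, 8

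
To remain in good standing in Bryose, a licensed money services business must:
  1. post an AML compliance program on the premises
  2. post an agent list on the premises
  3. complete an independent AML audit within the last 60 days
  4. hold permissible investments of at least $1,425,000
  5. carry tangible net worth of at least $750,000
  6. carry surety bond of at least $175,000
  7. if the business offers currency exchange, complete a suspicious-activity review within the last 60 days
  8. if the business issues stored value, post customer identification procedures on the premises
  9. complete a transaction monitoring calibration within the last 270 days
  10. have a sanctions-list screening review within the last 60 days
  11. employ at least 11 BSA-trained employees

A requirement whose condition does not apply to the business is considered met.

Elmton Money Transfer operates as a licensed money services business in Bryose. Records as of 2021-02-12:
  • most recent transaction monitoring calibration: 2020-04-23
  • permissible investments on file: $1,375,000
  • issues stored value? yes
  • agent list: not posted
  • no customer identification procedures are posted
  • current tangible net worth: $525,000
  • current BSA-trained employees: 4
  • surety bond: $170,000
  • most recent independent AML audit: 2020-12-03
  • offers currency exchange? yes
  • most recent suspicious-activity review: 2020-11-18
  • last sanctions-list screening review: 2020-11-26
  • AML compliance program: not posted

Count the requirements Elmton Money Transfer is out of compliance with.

11

1. AML compliance program absent → not met
2. agent list absent → not met
3. independent AML audit 71 days ago vs limit 60 → not met
4. permissible investments $1,375,000 < $1,425,000 → not met
5. tangible net worth $525,000 < $750,000 → not met
6. surety bond $170,000 < $175,000 → not met
7. condition 'offers currency exchange' holds; suspicious-activity review 86 days ago vs limit 60 → not met
8. condition 'issues stored value' holds; customer identification procedures absent → not met
9. transaction monitoring calibration 295 days ago vs limit 270 → not met
10. sanctions-list screening review 78 days ago vs limit 60 → not met
11. BSA-trained employees 4 < 11 → not met
Not met: 11 of 11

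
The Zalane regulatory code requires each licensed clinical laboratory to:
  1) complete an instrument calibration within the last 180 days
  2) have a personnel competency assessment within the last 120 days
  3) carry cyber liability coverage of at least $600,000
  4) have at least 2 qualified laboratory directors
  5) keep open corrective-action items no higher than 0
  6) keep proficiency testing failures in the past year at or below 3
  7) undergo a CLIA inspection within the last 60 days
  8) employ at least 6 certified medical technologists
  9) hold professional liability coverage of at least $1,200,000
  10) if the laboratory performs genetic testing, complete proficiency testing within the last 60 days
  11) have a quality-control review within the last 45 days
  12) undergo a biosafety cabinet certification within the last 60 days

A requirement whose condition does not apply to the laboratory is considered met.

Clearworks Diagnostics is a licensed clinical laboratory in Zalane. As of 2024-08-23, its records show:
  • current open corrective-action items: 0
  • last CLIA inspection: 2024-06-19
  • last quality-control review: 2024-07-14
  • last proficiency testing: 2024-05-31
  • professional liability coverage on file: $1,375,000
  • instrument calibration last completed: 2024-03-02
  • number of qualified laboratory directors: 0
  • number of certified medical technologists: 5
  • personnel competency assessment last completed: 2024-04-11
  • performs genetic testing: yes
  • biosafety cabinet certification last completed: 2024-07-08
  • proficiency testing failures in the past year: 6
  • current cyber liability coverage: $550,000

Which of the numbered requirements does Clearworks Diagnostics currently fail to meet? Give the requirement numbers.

2, 3, 4, 6, 7, 8, 10

1. instrument calibration 174 days ago vs limit 180 → met
2. personnel competency assessment 134 days ago vs limit 120 → not met
3. cyber liability coverage $550,000 < $600,000 → not met
4. qualified laboratory directors 0 < 2 → not met
5. open corrective-action items 0 ≤ 0 → met
6. proficiency testing failures in the past year 6 > 3 → not met
7. CLIA inspection 65 days ago vs limit 60 → not met
8. certified medical technologists 5 < 6 → not met
9. professional liability coverage $1,375,000 ≥ $1,200,000 → met
10. condition 'performs genetic testing' holds; proficiency testing 84 days ago vs limit 60 → not met
11. quality-control review 40 days ago vs limit 45 → met
12. biosafety cabinet certification 46 days ago vs limit 60 → met
Not met: 2, 3, 4, 6, 7, 8, 10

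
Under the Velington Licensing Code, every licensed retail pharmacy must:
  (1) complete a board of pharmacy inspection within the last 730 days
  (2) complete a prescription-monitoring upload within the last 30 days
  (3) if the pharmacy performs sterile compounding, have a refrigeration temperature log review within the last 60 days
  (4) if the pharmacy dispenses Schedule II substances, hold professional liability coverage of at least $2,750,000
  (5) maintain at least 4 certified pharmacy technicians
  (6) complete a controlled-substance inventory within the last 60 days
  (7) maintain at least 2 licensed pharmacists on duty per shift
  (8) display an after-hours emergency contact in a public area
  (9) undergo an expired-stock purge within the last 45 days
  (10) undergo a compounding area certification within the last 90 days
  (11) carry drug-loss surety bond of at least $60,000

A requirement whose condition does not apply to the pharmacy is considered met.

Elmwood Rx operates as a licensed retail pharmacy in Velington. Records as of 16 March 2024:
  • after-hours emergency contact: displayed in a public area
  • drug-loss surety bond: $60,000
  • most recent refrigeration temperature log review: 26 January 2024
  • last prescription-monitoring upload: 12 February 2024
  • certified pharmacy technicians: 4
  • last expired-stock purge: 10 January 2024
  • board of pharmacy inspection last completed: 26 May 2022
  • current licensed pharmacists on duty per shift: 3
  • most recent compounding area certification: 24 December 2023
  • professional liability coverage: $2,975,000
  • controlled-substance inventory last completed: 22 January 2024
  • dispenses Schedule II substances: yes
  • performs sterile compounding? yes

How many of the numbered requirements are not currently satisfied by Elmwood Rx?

2

1. board of pharmacy inspection 660 days ago vs limit 730 → met
2. prescription-monitoring upload 33 days ago vs limit 30 → not met
3. condition 'performs sterile compounding' holds; refrigeration temperature log review 50 days ago vs limit 60 → met
4. condition 'dispenses Schedule II substances' holds; professional liability coverage $2,975,000 ≥ $2,750,000 → met
5. certified pharmacy technicians 4 ≥ 4 → met
6. controlled-substance inventory 54 days ago vs limit 60 → met
7. licensed pharmacists on duty per shift 3 ≥ 2 → met
8. after-hours emergency contact present → met
9. expired-stock purge 66 days ago vs limit 45 → not met
10. compounding area certification 83 days ago vs limit 90 → met
11. drug-loss surety bond $60,000 ≥ $60,000 → met
Not met: 2 of 11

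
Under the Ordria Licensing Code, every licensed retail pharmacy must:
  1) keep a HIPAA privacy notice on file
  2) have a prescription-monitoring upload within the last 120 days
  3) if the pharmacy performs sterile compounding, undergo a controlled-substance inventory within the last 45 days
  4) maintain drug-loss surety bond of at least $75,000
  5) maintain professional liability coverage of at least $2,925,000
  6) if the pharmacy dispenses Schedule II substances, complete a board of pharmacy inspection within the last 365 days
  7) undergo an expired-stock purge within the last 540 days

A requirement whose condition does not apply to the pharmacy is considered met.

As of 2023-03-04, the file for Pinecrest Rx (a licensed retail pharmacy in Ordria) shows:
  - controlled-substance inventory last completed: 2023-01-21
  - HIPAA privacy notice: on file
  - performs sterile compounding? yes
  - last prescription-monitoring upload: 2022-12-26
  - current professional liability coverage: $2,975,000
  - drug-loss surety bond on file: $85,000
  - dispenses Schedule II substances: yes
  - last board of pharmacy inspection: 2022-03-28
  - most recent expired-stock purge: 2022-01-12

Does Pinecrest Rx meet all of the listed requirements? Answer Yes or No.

1. HIPAA privacy notice present → met
2. prescription-monitoring upload 68 days ago vs limit 120 → met
3. condition 'performs sterile compounding' holds; controlled-substance inventory 42 days ago vs limit 45 → met
4. drug-loss surety bond $85,000 ≥ $75,000 → met
5. professional liability coverage $2,975,000 ≥ $2,925,000 → met
6. condition 'dispenses Schedule II substances' holds; board of pharmacy inspection 341 days ago vs limit 365 → met
7. expired-stock purge 416 days ago vs limit 540 → met
All met.

Yes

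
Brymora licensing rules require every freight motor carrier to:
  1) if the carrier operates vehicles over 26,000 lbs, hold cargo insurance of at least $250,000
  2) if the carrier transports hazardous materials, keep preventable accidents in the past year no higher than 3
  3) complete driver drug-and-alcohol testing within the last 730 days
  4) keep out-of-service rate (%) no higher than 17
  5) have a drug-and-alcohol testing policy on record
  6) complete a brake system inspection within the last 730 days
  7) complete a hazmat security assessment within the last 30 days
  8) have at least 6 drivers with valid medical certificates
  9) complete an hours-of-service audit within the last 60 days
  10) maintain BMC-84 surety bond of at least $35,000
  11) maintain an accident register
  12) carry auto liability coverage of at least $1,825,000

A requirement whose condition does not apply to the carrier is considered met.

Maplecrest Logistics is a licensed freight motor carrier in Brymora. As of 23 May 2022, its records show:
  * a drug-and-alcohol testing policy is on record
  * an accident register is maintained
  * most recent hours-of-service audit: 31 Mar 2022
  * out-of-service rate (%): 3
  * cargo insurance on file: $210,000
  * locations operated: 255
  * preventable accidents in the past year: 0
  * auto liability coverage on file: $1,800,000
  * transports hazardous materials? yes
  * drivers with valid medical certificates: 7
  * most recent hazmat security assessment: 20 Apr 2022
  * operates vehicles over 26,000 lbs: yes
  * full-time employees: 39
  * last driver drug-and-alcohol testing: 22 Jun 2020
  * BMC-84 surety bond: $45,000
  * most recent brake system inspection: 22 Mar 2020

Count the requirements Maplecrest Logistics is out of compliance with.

1. condition 'operates vehicles over 26,000 lbs' holds; cargo insurance $210,000 < $250,000 → not met
2. condition 'transports hazardous materials' holds; preventable accidents in the past year 0 ≤ 3 → met
3. driver drug-and-alcohol testing 700 days ago vs limit 730 → met
4. out-of-service rate (%) 3 ≤ 17 → met
5. drug-and-alcohol testing policy present → met
6. brake system inspection 792 days ago vs limit 730 → not met
7. hazmat security assessment 33 days ago vs limit 30 → not met
8. drivers with valid medical certificates 7 ≥ 6 → met
9. hours-of-service audit 53 days ago vs limit 60 → met
10. BMC-84 surety bond $45,000 ≥ $35,000 → met
11. accident register present → met
12. auto liability coverage $1,800,000 < $1,825,000 → not met
Not met: 4 of 12

4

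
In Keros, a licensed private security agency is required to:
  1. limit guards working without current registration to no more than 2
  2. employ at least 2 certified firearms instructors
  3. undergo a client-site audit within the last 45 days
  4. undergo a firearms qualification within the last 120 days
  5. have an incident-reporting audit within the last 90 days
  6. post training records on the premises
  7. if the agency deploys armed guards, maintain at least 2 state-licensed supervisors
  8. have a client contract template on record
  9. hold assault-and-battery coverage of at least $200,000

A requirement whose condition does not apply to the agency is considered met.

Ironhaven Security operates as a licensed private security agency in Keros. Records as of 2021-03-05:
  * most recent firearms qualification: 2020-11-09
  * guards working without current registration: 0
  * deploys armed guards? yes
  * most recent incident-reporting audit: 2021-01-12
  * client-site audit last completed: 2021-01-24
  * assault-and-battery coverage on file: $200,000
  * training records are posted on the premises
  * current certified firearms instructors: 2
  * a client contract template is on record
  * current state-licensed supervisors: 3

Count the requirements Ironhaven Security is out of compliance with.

1. guards working without current registration 0 ≤ 2 → met
2. certified firearms instructors 2 ≥ 2 → met
3. client-site audit 40 days ago vs limit 45 → met
4. firearms qualification 116 days ago vs limit 120 → met
5. incident-reporting audit 52 days ago vs limit 90 → met
6. training records present → met
7. condition 'deploys armed guards' holds; state-licensed supervisors 3 ≥ 2 → met
8. client contract template present → met
9. assault-and-battery coverage $200,000 ≥ $200,000 → met
Not met: 0 of 9

0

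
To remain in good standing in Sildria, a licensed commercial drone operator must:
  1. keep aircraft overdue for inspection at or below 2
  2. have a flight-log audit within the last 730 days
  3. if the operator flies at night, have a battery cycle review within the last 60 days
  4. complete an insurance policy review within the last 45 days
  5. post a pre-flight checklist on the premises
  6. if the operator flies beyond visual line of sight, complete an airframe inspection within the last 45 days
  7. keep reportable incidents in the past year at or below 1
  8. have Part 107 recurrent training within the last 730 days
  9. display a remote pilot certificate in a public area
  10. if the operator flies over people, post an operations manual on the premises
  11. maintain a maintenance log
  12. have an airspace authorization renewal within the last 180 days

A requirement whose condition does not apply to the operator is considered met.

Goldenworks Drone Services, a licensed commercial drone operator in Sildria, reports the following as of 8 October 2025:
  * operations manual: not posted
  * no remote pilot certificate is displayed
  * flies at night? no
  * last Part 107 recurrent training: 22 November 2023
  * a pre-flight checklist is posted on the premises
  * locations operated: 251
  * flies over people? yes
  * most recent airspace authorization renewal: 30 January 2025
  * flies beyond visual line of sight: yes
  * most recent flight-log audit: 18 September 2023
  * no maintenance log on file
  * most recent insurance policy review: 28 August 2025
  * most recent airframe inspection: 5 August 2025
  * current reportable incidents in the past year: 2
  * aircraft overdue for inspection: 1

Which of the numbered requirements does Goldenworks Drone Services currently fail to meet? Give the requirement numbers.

2, 6, 7, 9, 10, 11, 12

1. aircraft overdue for inspection 1 ≤ 2 → met
2. flight-log audit 751 days ago vs limit 730 → not met
3. condition 'flies at night' does not hold → requirement n/a → met
4. insurance policy review 41 days ago vs limit 45 → met
5. pre-flight checklist present → met
6. condition 'flies beyond visual line of sight' holds; airframe inspection 64 days ago vs limit 45 → not met
7. reportable incidents in the past year 2 > 1 → not met
8. Part 107 recurrent training 686 days ago vs limit 730 → met
9. remote pilot certificate absent → not met
10. condition 'flies over people' holds; operations manual absent → not met
11. maintenance log absent → not met
12. airspace authorization renewal 251 days ago vs limit 180 → not met
Not met: 2, 6, 7, 9, 10, 11, 12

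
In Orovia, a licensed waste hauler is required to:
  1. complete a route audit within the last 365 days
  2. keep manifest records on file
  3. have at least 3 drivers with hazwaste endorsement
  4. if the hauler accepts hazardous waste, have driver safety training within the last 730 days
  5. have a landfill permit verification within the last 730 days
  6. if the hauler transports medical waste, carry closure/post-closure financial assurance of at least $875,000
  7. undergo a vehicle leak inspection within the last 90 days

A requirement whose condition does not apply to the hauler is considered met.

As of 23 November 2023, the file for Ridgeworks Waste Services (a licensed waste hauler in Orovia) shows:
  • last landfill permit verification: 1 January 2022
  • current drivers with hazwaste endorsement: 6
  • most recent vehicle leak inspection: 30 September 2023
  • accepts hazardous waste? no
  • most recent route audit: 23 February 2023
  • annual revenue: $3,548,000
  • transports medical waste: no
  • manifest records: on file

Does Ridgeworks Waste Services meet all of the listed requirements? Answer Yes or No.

Yes

1. route audit 273 days ago vs limit 365 → met
2. manifest records present → met
3. drivers with hazwaste endorsement 6 ≥ 3 → met
4. condition 'accepts hazardous waste' does not hold → requirement n/a → met
5. landfill permit verification 691 days ago vs limit 730 → met
6. condition 'transports medical waste' does not hold → requirement n/a → met
7. vehicle leak inspection 54 days ago vs limit 90 → met
All met.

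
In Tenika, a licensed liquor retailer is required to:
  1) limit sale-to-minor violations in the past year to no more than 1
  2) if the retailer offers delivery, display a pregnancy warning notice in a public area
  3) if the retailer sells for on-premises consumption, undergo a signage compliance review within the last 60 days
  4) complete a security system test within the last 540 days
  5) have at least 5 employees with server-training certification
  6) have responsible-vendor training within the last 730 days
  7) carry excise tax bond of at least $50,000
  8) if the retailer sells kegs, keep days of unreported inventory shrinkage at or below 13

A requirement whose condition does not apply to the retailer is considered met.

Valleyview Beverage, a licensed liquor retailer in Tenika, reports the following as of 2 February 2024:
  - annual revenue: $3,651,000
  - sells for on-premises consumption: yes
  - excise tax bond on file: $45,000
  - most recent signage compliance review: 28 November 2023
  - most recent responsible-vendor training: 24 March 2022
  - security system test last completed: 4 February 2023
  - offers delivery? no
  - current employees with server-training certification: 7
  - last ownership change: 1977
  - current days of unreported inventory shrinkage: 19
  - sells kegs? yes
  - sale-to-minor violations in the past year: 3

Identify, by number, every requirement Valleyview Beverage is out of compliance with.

1. sale-to-minor violations in the past year 3 > 1 → not met
2. condition 'offers delivery' does not hold → requirement n/a → met
3. condition 'sells for on-premises consumption' holds; signage compliance review 66 days ago vs limit 60 → not met
4. security system test 363 days ago vs limit 540 → met
5. employees with server-training certification 7 ≥ 5 → met
6. responsible-vendor training 680 days ago vs limit 730 → met
7. excise tax bond $45,000 < $50,000 → not met
8. condition 'sells kegs' holds; days of unreported inventory shrinkage 19 > 13 → not met
Not met: 1, 3, 7, 8

1, 3, 7, 8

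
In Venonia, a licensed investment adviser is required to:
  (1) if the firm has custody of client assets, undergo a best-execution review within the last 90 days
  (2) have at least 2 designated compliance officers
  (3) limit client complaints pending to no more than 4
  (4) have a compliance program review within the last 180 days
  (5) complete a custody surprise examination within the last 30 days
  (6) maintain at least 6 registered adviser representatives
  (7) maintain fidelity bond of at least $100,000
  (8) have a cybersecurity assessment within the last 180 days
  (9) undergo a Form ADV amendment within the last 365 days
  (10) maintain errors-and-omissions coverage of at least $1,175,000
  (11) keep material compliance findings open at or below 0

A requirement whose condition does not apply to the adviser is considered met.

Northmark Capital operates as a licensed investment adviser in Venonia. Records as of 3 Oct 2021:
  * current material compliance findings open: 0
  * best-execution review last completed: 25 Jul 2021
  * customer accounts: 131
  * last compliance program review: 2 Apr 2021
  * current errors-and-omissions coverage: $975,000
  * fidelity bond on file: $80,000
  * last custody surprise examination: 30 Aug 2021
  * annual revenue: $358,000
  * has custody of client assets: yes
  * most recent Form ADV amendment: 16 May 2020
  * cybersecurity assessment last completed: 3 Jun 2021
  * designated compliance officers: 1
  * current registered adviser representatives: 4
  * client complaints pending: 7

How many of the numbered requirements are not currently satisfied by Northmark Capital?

1. condition 'has custody of client assets' holds; best-execution review 70 days ago vs limit 90 → met
2. designated compliance officers 1 < 2 → not met
3. client complaints pending 7 > 4 → not met
4. compliance program review 184 days ago vs limit 180 → not met
5. custody surprise examination 34 days ago vs limit 30 → not met
6. registered adviser representatives 4 < 6 → not met
7. fidelity bond $80,000 < $100,000 → not met
8. cybersecurity assessment 122 days ago vs limit 180 → met
9. Form ADV amendment 505 days ago vs limit 365 → not met
10. errors-and-omissions coverage $975,000 < $1,175,000 → not met
11. material compliance findings open 0 ≤ 0 → met
Not met: 8 of 11

8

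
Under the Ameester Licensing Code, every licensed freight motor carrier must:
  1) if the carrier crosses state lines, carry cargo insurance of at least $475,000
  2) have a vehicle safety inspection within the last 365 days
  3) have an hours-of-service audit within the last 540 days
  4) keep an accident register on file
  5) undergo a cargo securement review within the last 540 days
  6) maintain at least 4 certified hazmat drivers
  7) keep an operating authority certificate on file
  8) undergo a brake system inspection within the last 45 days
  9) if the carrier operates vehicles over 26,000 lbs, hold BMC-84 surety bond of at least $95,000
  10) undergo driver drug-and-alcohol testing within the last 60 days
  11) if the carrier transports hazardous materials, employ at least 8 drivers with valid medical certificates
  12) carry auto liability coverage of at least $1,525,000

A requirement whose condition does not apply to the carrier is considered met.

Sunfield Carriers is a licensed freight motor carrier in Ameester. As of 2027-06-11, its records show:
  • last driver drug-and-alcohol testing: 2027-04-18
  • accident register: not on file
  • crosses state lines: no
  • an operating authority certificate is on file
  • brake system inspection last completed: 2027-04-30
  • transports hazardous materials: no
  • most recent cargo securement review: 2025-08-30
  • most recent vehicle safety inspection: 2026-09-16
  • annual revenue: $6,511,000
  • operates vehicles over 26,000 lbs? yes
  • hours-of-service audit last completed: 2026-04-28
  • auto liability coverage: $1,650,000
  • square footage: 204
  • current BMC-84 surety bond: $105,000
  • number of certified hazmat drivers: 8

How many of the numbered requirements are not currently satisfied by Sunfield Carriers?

2

1. condition 'crosses state lines' does not hold → requirement n/a → met
2. vehicle safety inspection 268 days ago vs limit 365 → met
3. hours-of-service audit 409 days ago vs limit 540 → met
4. accident register absent → not met
5. cargo securement review 650 days ago vs limit 540 → not met
6. certified hazmat drivers 8 ≥ 4 → met
7. operating authority certificate present → met
8. brake system inspection 42 days ago vs limit 45 → met
9. condition 'operates vehicles over 26,000 lbs' holds; BMC-84 surety bond $105,000 ≥ $95,000 → met
10. driver drug-and-alcohol testing 54 days ago vs limit 60 → met
11. condition 'transports hazardous materials' does not hold → requirement n/a → met
12. auto liability coverage $1,650,000 ≥ $1,525,000 → met
Not met: 2 of 12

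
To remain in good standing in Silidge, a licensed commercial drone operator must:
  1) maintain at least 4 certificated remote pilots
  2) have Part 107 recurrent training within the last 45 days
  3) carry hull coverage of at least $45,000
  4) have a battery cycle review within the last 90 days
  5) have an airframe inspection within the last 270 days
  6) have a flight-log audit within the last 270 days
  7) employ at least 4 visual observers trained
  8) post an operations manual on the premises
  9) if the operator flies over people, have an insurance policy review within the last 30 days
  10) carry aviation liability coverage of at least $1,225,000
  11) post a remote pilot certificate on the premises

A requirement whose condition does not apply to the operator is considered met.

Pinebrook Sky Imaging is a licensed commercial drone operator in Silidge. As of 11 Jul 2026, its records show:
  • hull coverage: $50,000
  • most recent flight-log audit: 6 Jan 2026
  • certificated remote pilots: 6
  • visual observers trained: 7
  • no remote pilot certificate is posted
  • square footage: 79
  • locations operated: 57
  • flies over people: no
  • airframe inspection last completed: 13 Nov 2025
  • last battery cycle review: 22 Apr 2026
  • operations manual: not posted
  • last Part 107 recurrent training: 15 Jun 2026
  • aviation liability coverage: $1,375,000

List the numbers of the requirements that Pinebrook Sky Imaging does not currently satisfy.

1. certificated remote pilots 6 ≥ 4 → met
2. Part 107 recurrent training 26 days ago vs limit 45 → met
3. hull coverage $50,000 ≥ $45,000 → met
4. battery cycle review 80 days ago vs limit 90 → met
5. airframe inspection 240 days ago vs limit 270 → met
6. flight-log audit 186 days ago vs limit 270 → met
7. visual observers trained 7 ≥ 4 → met
8. operations manual absent → not met
9. condition 'flies over people' does not hold → requirement n/a → met
10. aviation liability coverage $1,375,000 ≥ $1,225,000 → met
11. remote pilot certificate absent → not met
Not met: 8, 11

8, 11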